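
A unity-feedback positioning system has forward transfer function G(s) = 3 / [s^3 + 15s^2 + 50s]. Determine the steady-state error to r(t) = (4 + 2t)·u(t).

100/3

Factoring s from the denominator leaves a polynomial with constant term 50, so the system is type 1. Taking each input component in turn:
  • 4: tracked with zero error.
  • 2t: e_ss = 2/K_v with K_v=0.06 → 100/3.
Total e_ss = 100/3.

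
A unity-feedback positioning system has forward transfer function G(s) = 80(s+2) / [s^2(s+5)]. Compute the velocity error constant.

K_v = lim_{s→0} s·G(s); with 2 poles at the origin the limit diverges, so K_v = ∞.

infinity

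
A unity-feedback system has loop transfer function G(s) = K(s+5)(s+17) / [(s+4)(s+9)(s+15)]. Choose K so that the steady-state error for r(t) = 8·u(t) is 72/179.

120

No free integrators in G(s): this is a type 0 system.
K_p = lim_{s→0} G(s) = K·5·17 / (4·9·15) = (17/108)·K.
e_ss = 8/(1 + K_p) = 72/179 ⇒ 1 + (17/108)·K = 179/9 ⇒ K = 120.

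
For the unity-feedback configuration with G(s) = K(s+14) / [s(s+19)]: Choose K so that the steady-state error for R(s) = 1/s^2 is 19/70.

The open loop has one pole at the origin → type 1 system.
K_v = lim_{s→0} s·G(s) = K·14 / (19) = (14/19)·K.
e_ss = 1/K_v = 19/70 ⇒ K_v = 70/19 ⇒ K = (70/19)/(14/19) = 5.

5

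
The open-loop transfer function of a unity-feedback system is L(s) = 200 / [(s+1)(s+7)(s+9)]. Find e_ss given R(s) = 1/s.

63/263

The open loop has no poles at the origin → type 0 system.
K_p = lim_{s→0} L(s) = 200 / (1·7·9) = 200/63.
e_ss = 1/(1 + K_p) = 1/(263/63) = 63/263.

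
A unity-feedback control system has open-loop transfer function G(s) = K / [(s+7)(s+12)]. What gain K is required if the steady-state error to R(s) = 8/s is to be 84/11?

4

No free integrators in G(s): this is a type 0 system.
K_p = lim_{s→0} G(s) = K / (7·12) = (1/84)·K.
e_ss = 8/(1 + K_p) = 84/11 ⇒ 1 + (1/84)·K = 22/21 ⇒ K = 4.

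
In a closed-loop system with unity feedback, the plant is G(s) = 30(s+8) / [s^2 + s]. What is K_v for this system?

240

The denominator has no term below s — 1 pole at s=0, type 1.
K_v = lim_{s→0} s·G(s) = 30·8 / 1 = 240.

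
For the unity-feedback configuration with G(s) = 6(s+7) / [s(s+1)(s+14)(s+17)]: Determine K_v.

3/17

One free integrator in G(s): this is a type 1 system.
K_v = lim_{s→0} s·G(s) = 6·7 / (1·14·17) = 3/17.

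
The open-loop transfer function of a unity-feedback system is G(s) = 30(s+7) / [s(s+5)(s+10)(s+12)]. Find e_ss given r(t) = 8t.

One free integrator in G(s): this is a type 1 system.
K_v = lim_{s→0} s·G(s) = 30·7 / (5·10·12) = 0.35.
e_ss = 8/K_v = 8/0.35 = 160/7.

160/7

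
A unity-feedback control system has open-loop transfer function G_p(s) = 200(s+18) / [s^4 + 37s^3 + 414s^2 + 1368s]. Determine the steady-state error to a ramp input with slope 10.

Factoring s from the denominator leaves a polynomial with constant term 1368, so the system is type 1.
K_v = lim_{s→0} s·G_p(s) = 200·18 / 1368 = 50/19.
e_ss = 10/K_v = 10/(50/19) = 3.8.

3.8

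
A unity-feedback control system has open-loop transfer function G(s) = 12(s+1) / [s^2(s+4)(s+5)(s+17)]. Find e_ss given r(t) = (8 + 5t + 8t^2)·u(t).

The open loop has two poles at the origin → type 2 system. Treating each term separately:
  • 8: tracked with zero error.
  • 5t: tracked with zero error.
  • 8t^2: e_ss = 16/K_a with K_a=3/85 → 1360/3.
Total e_ss = 1360/3.

1360/3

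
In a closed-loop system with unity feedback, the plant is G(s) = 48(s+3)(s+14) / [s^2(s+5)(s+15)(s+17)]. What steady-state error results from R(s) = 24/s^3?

G(s) has two factors of s in the denominator, so the system is type 2.
K_a = lim_{s→0} s^2·G(s) = 48·3·14 / (5·15·17) = 672/425.
r(t) = 12t^2 gives R(s) = 24/s^3.
e_ss = 24/K_a = 24/(672/425) = 425/28.

425/28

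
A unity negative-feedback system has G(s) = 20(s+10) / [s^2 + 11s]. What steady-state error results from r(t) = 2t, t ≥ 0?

0.11

Lowest-order denominator term is 11s, so the open loop has 1 pole at the origin → type 1 system.
K_v = lim_{s→0} s·G(s) = 20·10 / 11 = 200/11.
e_ss = 2/K_v = 2/(200/11) = 0.11.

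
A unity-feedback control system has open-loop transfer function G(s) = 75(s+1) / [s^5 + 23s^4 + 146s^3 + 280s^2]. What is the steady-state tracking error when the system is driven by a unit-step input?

0

The denominator has no term below 280s^2 — 2 poles at s=0, type 2.
A type-2 system has K_p = ∞, so it tracks a step input with zero steady-state error.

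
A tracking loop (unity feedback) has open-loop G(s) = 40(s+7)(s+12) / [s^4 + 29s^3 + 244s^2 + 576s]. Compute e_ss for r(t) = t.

The denominator has no term below 576s — 1 pole at s=0, type 1.
K_v = lim_{s→0} s·G(s) = 40·7·12 / 576 = 35/6.
e_ss = 1/K_v = 1/(35/6) = 6/35.

6/35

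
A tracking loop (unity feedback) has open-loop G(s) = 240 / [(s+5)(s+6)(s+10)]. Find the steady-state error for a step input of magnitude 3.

5/3

The open loop has no poles at the origin → type 0 system.
K_p = lim_{s→0} G(s) = 240 / (5·6·10) = 0.8.
e_ss = 3/(1 + K_p) = 3/1.8 = 5/3.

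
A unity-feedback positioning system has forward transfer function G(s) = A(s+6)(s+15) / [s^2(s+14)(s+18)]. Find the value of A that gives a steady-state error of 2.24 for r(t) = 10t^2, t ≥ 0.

25

G(s) has two factors of s in the denominator, so the system is type 2.
K_a = lim_{s→0} s^2·G(s) = A·6·15 / (14·18) = (5/14)·A.
e_ss = 20/K_a = 2.24 ⇒ K_a = 125/14 ⇒ A = (125/14)/(5/14) = 25.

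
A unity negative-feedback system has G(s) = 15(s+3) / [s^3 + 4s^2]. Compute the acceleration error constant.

11.25

The denominator has no term below 4s^2 — 2 poles at s=0, type 2.
K_a = lim_{s→0} s^2·G(s) = 15·3 / 4 = 11.25.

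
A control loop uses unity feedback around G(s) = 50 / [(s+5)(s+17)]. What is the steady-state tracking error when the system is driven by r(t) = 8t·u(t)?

infinity

G(s) has no factors of s in the denominator, so the system is type 0.
For a type-0 system K_v = 0, so e_ss to a ramp input is unbounded.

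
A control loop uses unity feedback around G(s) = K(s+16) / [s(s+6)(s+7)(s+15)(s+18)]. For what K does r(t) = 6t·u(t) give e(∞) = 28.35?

System type = 1 (one pole at s=0).
K_v = lim_{s→0} s·G(s) = K·16 / (6·7·15·18) = (4/2835)·K.
e_ss = 6/K_v = 28.35 ⇒ K_v = 40/189 ⇒ K = (40/189)/(4/2835) = 150.

150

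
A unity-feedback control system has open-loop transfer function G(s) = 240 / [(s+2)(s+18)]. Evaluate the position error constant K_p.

20/3

No free integrators in G(s): this is a type 0 system.
K_p = lim_{s→0} G(s) = 240 / (2·18) = 20/3.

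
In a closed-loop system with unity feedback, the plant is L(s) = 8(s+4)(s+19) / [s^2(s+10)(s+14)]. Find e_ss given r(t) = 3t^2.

System type = 2 (two poles at s=0).
K_a = lim_{s→0} s^2·L(s) = 8·4·19 / (10·14) = 152/35.
r(t) = 3t^2 gives R(s) = 6/s^3.
e_ss = 6/K_a = 6/(152/35) = 105/76.

105/76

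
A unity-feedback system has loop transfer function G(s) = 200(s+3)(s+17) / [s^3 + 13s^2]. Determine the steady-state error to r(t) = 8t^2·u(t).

26/1275

Factoring s^2 from the denominator leaves a polynomial with constant term 13, so the system is type 2.
K_a = lim_{s→0} s^2·G(s) = 200·3·17 / 13 = 10200/13.
r(t) = 8t^2 gives R(s) = 16/s^3.
e_ss = 16/K_a = 16/(10200/13) = 26/1275.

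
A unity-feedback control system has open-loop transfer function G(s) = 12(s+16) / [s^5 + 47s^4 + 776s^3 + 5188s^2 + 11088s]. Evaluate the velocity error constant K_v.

The denominator has no term below 11088s — 1 pole at s=0, type 1.
K_v = lim_{s→0} s·G(s) = 12·16 / 11088 = 4/231.

4/231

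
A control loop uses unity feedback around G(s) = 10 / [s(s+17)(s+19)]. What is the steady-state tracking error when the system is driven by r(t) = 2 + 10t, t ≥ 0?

323

System type = 1 (one pole at s=0). Treating each term separately:
  • 2: tracked with zero error.
  • 10t: e_ss = 10/K_v with K_v=10/323 → 323.
Total e_ss = 323.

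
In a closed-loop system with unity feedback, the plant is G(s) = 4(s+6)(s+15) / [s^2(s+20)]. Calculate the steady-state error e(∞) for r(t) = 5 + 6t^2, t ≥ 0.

Two free integrators in G(s): this is a type 2 system. Taking each input component in turn:
  • 5: tracked with zero error.
  • 6t^2: e_ss = 12/K_a with K_a=18 → 2/3.
Total e_ss = 2/3.

2/3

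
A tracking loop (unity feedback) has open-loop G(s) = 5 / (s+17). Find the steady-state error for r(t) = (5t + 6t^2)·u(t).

System type = 0 (no poles at s=0). By superposition:
  • 5t: a type-0 system cannot track it, e_ss → ∞.
  • 6t^2: a type-0 system cannot track it, e_ss → ∞.
The unbounded component dominates.

infinity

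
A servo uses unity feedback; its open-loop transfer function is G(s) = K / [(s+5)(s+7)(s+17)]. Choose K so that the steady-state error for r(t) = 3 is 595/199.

2

System type = 0 (no poles at s=0).
K_p = lim_{s→0} G(s) = K / (5·7·17) = (1/595)·K.
e_ss = 3/(1 + K_p) = 595/199 ⇒ 1 + (1/595)·K = 597/595 ⇒ K = 2.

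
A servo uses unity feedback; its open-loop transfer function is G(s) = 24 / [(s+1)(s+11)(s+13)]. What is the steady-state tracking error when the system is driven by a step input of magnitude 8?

1144/167

System type = 0 (no poles at s=0).
K_p = lim_{s→0} G(s) = 24 / (1·11·13) = 24/143.
e_ss = 8/(1 + K_p) = 8/(167/143) = 1144/167.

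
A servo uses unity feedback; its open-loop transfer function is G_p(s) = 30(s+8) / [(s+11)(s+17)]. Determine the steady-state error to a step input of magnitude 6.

1122/427

G_p(s) has no factors of s in the denominator, so the system is type 0.
K_p = lim_{s→0} G_p(s) = 30·8 / (11·17) = 240/187.
e_ss = 6/(1 + K_p) = 6/(427/187) = 1122/427.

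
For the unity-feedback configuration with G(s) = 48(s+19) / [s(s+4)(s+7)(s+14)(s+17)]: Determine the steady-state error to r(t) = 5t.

4165/114

G(s) has one factor of s in the denominator, so the system is type 1.
K_v = lim_{s→0} s·G(s) = 48·19 / (4·7·14·17) = 114/833.
e_ss = 5/K_v = 5/(114/833) = 4165/114.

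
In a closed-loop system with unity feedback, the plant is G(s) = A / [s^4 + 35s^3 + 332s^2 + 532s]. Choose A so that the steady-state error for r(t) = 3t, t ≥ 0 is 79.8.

20

Factoring s from the denominator leaves a polynomial with constant term 532, so the system is type 1.
K_v = lim_{s→0} s·G(s) = A / 532 = (1/532)·A.
e_ss = 3/K_v = 79.8 ⇒ K_v = 5/133 ⇒ A = (5/133)/(1/532) = 20.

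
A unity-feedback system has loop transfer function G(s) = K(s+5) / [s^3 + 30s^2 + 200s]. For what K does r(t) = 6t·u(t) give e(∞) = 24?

Lowest-order denominator term is 200s, so the open loop has 1 pole at the origin → type 1 system.
K_v = lim_{s→0} s·G(s) = K·5 / 200 = 0.025·K.
e_ss = 6/K_v = 24 ⇒ K_v = 0.25 ⇒ K = 0.25/0.025 = 10.

10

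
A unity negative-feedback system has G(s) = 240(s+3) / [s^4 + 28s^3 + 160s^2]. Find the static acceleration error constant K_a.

Factoring s^2 from the denominator leaves a polynomial with constant term 160, so the system is type 2.
K_a = lim_{s→0} s^2·G(s) = 240·3 / 160 = 4.5.

4.5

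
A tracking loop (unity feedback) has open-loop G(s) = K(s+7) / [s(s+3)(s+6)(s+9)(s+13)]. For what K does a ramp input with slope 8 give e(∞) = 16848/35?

5

One free integrator in G(s): this is a type 1 system.
K_v = lim_{s→0} s·G(s) = K·7 / (3·6·9·13) = (7/2106)·K.
e_ss = 8/K_v = 16848/35 ⇒ K_v = 35/2106 ⇒ K = (35/2106)/(7/2106) = 5.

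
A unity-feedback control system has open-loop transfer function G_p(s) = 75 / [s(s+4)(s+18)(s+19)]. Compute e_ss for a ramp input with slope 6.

G_p(s) has one factor of s in the denominator, so the system is type 1.
K_v = lim_{s→0} s·G_p(s) = 75 / (4·18·19) = 25/456.
e_ss = 6/K_v = 6/(25/456) = 109.44.

109.44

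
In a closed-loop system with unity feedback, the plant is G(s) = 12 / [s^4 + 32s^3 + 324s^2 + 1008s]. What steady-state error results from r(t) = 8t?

The denominator has no term below 1008s — 1 pole at s=0, type 1.
K_v = lim_{s→0} s·G(s) = 12 / 1008 = 1/84.
e_ss = 8/K_v = 8/(1/84) = 672.

672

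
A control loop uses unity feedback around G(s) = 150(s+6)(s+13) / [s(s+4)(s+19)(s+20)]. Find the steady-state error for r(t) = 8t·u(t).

The open loop has one pole at the origin → type 1 system.
K_v = lim_{s→0} s·G(s) = 150·6·13 / (4·19·20) = 585/76.
e_ss = 8/K_v = 8/(585/76) = 608/585.

608/585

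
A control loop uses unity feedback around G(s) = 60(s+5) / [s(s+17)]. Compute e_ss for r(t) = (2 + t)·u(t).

17/300

G(s) has one factor of s in the denominator, so the system is type 1. Treating each term separately:
  • 2: tracked with zero error.
  • t: e_ss = 1/K_v with K_v=300/17 → 17/300.
Total e_ss = 17/300.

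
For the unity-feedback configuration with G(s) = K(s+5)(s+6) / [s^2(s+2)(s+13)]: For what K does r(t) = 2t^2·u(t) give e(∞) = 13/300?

Two free integrators in G(s): this is a type 2 system.
K_a = lim_{s→0} s^2·G(s) = K·5·6 / (2·13) = (15/13)·K.
e_ss = 4/K_a = 13/300 ⇒ K_a = 1200/13 ⇒ K = (1200/13)/(15/13) = 80.

80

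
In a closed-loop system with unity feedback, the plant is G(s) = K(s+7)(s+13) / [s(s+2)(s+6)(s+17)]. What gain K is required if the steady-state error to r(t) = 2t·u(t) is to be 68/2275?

150

One free integrator in G(s): this is a type 1 system.
K_v = lim_{s→0} s·G(s) = K·7·13 / (2·6·17) = (91/204)·K.
e_ss = 2/K_v = 68/2275 ⇒ K_v = 2275/34 ⇒ K = (2275/34)/(91/204) = 150.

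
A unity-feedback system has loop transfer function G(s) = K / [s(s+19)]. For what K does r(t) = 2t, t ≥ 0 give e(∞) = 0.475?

G(s) has one factor of s in the denominator, so the system is type 1.
K_v = lim_{s→0} s·G(s) = K / (19) = (1/19)·K.
e_ss = 2/K_v = 0.475 ⇒ K_v = 80/19 ⇒ K = (80/19)/(1/19) = 80.

80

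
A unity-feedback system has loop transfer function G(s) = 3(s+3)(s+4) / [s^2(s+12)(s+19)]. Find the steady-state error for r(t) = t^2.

38/3

G(s) has two factors of s in the denominator, so the system is type 2.
K_a = lim_{s→0} s^2·G(s) = 3·3·4 / (12·19) = 3/19.
r(t) = t^2 gives R(s) = 2/s^3.
e_ss = 2/K_a = 2/(3/19) = 38/3.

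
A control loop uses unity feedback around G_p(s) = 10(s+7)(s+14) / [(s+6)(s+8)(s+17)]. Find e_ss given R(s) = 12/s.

The open loop has no poles at the origin → type 0 system.
K_p = lim_{s→0} G_p(s) = 10·7·14 / (6·8·17) = 245/204.
e_ss = 12/(1 + K_p) = 12/(449/204) = 2448/449.

2448/449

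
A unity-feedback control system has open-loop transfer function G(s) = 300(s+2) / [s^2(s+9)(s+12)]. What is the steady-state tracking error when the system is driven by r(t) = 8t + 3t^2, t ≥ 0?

Two free integrators in G(s): this is a type 2 system. Taking each input component in turn:
  • 8t: tracked with zero error.
  • 3t^2: e_ss = 6/K_a with K_a=50/9 → 1.08.
Total e_ss = 1.08.

1.08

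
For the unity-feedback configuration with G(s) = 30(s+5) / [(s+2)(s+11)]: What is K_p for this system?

75/11

G(s) has no factors of s in the denominator, so the system is type 0.
K_p = lim_{s→0} G(s) = 30·5 / (2·11) = 75/11.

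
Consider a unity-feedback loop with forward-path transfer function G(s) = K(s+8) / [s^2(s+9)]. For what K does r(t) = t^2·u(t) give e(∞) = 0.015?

150

Two free integrators in G(s): this is a type 2 system.
K_a = lim_{s→0} s^2·G(s) = K·8 / (9) = (8/9)·K.
e_ss = 2/K_a = 0.015 ⇒ K_a = 400/3 ⇒ K = (400/3)/(8/9) = 150.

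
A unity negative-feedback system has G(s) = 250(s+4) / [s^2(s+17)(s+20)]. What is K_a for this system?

50/17

G(s) has two factors of s in the denominator, so the system is type 2.
K_a = lim_{s→0} s^2·G(s) = 250·4 / (17·20) = 50/17.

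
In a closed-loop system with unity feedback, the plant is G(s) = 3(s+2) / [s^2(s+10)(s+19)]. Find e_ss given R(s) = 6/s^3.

190

Two free integrators in G(s): this is a type 2 system.
K_a = lim_{s→0} s^2·G(s) = 3·2 / (10·19) = 3/95.
r(t) = 3t^2 gives R(s) = 6/s^3.
e_ss = 6/K_a = 6/(3/95) = 190.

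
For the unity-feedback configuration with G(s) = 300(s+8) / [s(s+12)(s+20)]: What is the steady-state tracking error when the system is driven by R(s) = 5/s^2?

One free integrator in G(s): this is a type 1 system.
K_v = lim_{s→0} s·G(s) = 300·8 / (12·20) = 10.
e_ss = 5/K_v = 5/10 = 0.5.

0.5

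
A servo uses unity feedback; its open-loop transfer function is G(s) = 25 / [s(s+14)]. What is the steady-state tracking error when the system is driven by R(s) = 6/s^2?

One free integrator in G(s): this is a type 1 system.
K_v = lim_{s→0} s·G(s) = 25 / (14) = 25/14.
e_ss = 6/K_v = 6/(25/14) = 3.36.

3.36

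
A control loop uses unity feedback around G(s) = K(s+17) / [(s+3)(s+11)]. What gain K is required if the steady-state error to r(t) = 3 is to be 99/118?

System type = 0 (no poles at s=0).
K_p = lim_{s→0} G(s) = K·17 / (3·11) = (17/33)·K.
e_ss = 3/(1 + K_p) = 99/118 ⇒ 1 + (17/33)·K = 118/33 ⇒ K = 5.

5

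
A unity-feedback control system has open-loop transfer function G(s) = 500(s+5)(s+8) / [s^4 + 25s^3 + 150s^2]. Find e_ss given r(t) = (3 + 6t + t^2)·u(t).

0.015

The denominator has no term below 150s^2 — 2 poles at s=0, type 2. By superposition:
  • 3: tracked with zero error.
  • 6t: tracked with zero error.
  • t^2: e_ss = 2/K_a with K_a=400/3 → 0.015.
Total e_ss = 0.015.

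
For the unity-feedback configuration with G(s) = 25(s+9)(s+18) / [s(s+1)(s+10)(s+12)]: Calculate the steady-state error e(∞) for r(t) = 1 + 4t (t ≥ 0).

16/135

One free integrator in G(s): this is a type 1 system. Treating each term separately:
  • 1: tracked with zero error.
  • 4t: e_ss = 4/K_v with K_v=33.75 → 16/135.
Total e_ss = 16/135.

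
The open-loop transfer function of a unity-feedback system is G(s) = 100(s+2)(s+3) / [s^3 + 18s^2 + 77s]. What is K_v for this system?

Lowest-order denominator term is 77s, so the open loop has 1 pole at the origin → type 1 system.
K_v = lim_{s→0} s·G(s) = 100·2·3 / 77 = 600/77.

600/77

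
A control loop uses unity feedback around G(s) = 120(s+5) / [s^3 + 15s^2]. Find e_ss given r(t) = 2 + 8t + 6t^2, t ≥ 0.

0.3

The denominator has no term below 15s^2 — 2 poles at s=0, type 2. Treating each term separately:
  • 2: tracked with zero error.
  • 8t: tracked with zero error.
  • 6t^2: e_ss = 12/K_a with K_a=40 → 0.3.
Total e_ss = 0.3.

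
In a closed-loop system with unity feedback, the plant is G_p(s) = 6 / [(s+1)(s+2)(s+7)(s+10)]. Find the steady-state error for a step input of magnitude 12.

No free integrators in G_p(s): this is a type 0 system.
K_p = lim_{s→0} G_p(s) = 6 / (1·2·7·10) = 3/70.
e_ss = 12/(1 + K_p) = 12/(73/70) = 840/73.

840/73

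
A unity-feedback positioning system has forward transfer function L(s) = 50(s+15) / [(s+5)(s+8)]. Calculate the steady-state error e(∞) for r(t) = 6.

The open loop has no poles at the origin → type 0 system.
K_p = lim_{s→0} L(s) = 50·15 / (5·8) = 18.75.
e_ss = 6/(1 + K_p) = 6/19.75 = 24/79.

24/79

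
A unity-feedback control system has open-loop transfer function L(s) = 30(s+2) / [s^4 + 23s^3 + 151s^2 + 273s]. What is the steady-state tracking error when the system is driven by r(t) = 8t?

36.4

Factoring s from the denominator leaves a polynomial with constant term 273, so the system is type 1.
K_v = lim_{s→0} s·L(s) = 30·2 / 273 = 20/91.
e_ss = 8/K_v = 8/(20/91) = 36.4.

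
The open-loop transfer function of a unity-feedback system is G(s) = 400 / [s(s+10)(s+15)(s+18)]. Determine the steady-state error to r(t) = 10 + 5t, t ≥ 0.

System type = 1 (one pole at s=0). Treating each term separately:
  • 10: tracked with zero error.
  • 5t: e_ss = 5/K_v with K_v=4/27 → 33.75.
Total e_ss = 33.75.

33.75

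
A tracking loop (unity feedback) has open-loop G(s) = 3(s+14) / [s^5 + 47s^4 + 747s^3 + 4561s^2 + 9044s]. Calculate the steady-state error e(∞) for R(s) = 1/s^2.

646/3

Lowest-order denominator term is 9044s, so the open loop has 1 pole at the origin → type 1 system.
K_v = lim_{s→0} s·G(s) = 3·14 / 9044 = 3/646.
e_ss = 1/K_v = 1/(3/646) = 646/3.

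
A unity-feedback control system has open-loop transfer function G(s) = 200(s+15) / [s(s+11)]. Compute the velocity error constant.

One free integrator in G(s): this is a type 1 system.
K_v = lim_{s→0} s·G(s) = 200·15 / (11) = 3000/11.

3000/11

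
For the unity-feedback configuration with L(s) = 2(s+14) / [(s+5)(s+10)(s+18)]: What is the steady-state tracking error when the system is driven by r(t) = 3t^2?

The open loop has no poles at the origin → type 0 system.
K_a = lim_{s→0} s^2·L(s) = 0; the steady-state error to this parabolic input grows without bound.

infinity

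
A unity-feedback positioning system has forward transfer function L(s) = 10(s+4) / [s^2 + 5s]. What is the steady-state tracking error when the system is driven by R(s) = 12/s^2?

Factoring s from the denominator leaves a polynomial with constant term 5, so the system is type 1.
K_v = lim_{s→0} s·L(s) = 10·4 / 5 = 8.
e_ss = 12/K_v = 12/8 = 1.5.

1.5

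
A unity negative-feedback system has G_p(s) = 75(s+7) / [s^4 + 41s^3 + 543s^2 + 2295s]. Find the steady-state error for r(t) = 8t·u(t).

The denominator has no term below 2295s — 1 pole at s=0, type 1.
K_v = lim_{s→0} s·G_p(s) = 75·7 / 2295 = 35/153.
e_ss = 8/K_v = 8/(35/153) = 1224/35.

1224/35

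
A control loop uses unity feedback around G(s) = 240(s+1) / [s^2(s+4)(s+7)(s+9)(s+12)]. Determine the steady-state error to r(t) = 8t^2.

Two free integrators in G(s): this is a type 2 system.
K_a = lim_{s→0} s^2·G(s) = 240·1 / (4·7·9·12) = 5/63.
r(t) = 8t^2 gives R(s) = 16/s^3.
e_ss = 16/K_a = 16/(5/63) = 201.6.

201.6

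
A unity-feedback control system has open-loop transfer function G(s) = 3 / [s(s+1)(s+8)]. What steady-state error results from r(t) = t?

8/3

The open loop has one pole at the origin → type 1 system.
K_v = lim_{s→0} s·G(s) = 3 / (1·8) = 0.375.
e_ss = 1/K_v = 1/0.375 = 8/3.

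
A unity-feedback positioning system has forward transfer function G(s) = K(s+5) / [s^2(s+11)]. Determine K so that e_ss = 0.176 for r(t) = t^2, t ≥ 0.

The open loop has two poles at the origin → type 2 system.
K_a = lim_{s→0} s^2·G(s) = K·5 / (11) = (5/11)·K.
e_ss = 2/K_a = 0.176 ⇒ K_a = 125/11 ⇒ K = (125/11)/(5/11) = 25.

25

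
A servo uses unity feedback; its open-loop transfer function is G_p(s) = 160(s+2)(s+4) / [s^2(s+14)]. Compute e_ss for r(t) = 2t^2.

7/160

System type = 2 (two poles at s=0).
K_a = lim_{s→0} s^2·G_p(s) = 160·2·4 / (14) = 640/7.
r(t) = 2t^2 gives R(s) = 4/s^3.
e_ss = 4/K_a = 4/(640/7) = 7/160.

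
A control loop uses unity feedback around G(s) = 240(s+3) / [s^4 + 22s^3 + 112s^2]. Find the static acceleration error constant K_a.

Lowest-order denominator term is 112s^2, so the open loop has 2 poles at the origin → type 2 system.
K_a = lim_{s→0} s^2·G(s) = 240·3 / 112 = 45/7.

45/7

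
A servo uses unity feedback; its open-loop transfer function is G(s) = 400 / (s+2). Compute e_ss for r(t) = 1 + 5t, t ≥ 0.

No free integrators in G(s): this is a type 0 system. Taking each input component in turn:
  • 1: e_ss = 1/(1+K_p) with K_p=200 → 1/201.
  • 5t: a type-0 system cannot track it, e_ss → ∞.
The unbounded component dominates.

infinity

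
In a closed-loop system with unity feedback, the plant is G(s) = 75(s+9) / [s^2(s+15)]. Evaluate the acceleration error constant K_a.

Two free integrators in G(s): this is a type 2 system.
K_a = lim_{s→0} s^2·G(s) = 75·9 / (15) = 45.

45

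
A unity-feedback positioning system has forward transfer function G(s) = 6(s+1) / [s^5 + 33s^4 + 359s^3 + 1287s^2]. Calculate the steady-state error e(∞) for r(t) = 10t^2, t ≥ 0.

Factoring s^2 from the denominator leaves a polynomial with constant term 1287, so the system is type 2.
K_a = lim_{s→0} s^2·G(s) = 6·1 / 1287 = 2/429.
r(t) = 10t^2 gives R(s) = 20/s^3.
e_ss = 20/K_a = 20/(2/429) = 4290.

4290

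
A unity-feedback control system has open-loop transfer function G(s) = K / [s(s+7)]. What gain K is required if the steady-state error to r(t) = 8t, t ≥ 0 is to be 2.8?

The open loop has one pole at the origin → type 1 system.
K_v = lim_{s→0} s·G(s) = K / (7) = (1/7)·K.
e_ss = 8/K_v = 2.8 ⇒ K_v = 20/7 ⇒ K = (20/7)/(1/7) = 20.

20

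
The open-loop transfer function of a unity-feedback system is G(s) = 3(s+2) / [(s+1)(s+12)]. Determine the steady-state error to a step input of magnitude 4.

8/3

The open loop has no poles at the origin → type 0 system.
K_p = lim_{s→0} G(s) = 3·2 / (1·12) = 0.5.
e_ss = 4/(1 + K_p) = 4/1.5 = 8/3.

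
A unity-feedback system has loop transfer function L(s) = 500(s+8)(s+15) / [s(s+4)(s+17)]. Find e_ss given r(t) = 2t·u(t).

System type = 1 (one pole at s=0).
K_v = lim_{s→0} s·L(s) = 500·8·15 / (4·17) = 15000/17.
e_ss = 2/K_v = 2/(15000/17) = 17/7500.

17/7500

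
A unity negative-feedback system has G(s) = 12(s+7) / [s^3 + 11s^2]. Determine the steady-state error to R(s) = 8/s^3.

Lowest-order denominator term is 11s^2, so the open loop has 2 poles at the origin → type 2 system.
K_a = lim_{s→0} s^2·G(s) = 12·7 / 11 = 84/11.
r(t) = 4t^2 gives R(s) = 8/s^3.
e_ss = 8/K_a = 8/(84/11) = 22/21.

22/21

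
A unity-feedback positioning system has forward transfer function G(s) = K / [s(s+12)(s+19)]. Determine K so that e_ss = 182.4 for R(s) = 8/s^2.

10

The open loop has one pole at the origin → type 1 system.
K_v = lim_{s→0} s·G(s) = K / (12·19) = (1/228)·K.
e_ss = 8/K_v = 182.4 ⇒ K_v = 5/114 ⇒ K = (5/114)/(1/228) = 10.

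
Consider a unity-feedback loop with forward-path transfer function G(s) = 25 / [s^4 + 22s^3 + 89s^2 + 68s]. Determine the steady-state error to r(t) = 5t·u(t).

13.6

Factoring s from the denominator leaves a polynomial with constant term 68, so the system is type 1.
K_v = lim_{s→0} s·G(s) = 25 / 68 = 25/68.
e_ss = 5/K_v = 5/(25/68) = 13.6.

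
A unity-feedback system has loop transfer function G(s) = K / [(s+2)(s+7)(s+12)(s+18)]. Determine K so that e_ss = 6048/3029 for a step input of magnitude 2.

5

The open loop has no poles at the origin → type 0 system.
K_p = lim_{s→0} G(s) = K / (2·7·12·18) = (1/3024)·K.
e_ss = 2/(1 + K_p) = 6048/3029 ⇒ 1 + (1/3024)·K = 3029/3024 ⇒ K = 5.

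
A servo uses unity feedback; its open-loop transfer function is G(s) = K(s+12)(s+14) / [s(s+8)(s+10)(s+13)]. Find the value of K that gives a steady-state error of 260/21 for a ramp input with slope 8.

One free integrator in G(s): this is a type 1 system.
K_v = lim_{s→0} s·G(s) = K·12·14 / (8·10·13) = (21/130)·K.
e_ss = 8/K_v = 260/21 ⇒ K_v = 42/65 ⇒ K = (42/65)/(21/130) = 4.

4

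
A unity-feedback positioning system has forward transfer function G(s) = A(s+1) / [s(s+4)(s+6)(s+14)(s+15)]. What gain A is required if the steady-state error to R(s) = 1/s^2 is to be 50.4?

100

One free integrator in G(s): this is a type 1 system.
K_v = lim_{s→0} s·G(s) = A·1 / (4·6·14·15) = (1/5040)·A.
e_ss = 1/K_v = 50.4 ⇒ K_v = 5/252 ⇒ A = (5/252)/(1/5040) = 100.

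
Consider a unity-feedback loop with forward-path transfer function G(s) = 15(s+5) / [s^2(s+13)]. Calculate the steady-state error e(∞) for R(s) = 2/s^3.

G(s) has two factors of s in the denominator, so the system is type 2.
K_a = lim_{s→0} s^2·G(s) = 15·5 / (13) = 75/13.
r(t) = t^2 gives R(s) = 2/s^3.
e_ss = 2/K_a = 2/(75/13) = 26/75.

26/75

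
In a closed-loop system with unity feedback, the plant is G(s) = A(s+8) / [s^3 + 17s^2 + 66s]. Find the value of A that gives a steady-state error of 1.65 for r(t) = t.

Factoring s from the denominator leaves a polynomial with constant term 66, so the system is type 1.
K_v = lim_{s→0} s·G(s) = A·8 / 66 = (4/33)·A.
e_ss = 1/K_v = 1.65 ⇒ K_v = 20/33 ⇒ A = (20/33)/(4/33) = 5.

5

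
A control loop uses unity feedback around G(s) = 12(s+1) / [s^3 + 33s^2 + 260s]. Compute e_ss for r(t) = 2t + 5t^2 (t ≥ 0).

Lowest-order denominator term is 260s, so the open loop has 1 pole at the origin → type 1 system. By superposition:
  • 2t: e_ss = 2/K_v with K_v=3/65 → 130/3.
  • 5t^2: a type-1 system cannot track it, e_ss → ∞.
The unbounded component dominates.

infinity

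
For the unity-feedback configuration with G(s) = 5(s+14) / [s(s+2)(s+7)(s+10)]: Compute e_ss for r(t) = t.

2

One free integrator in G(s): this is a type 1 system.
K_v = lim_{s→0} s·G(s) = 5·14 / (2·7·10) = 0.5.
e_ss = 1/K_v = 1/0.5 = 2.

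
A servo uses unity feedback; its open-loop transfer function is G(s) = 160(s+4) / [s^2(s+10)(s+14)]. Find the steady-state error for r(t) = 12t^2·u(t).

5.25

The open loop has two poles at the origin → type 2 system.
K_a = lim_{s→0} s^2·G(s) = 160·4 / (10·14) = 32/7.
r(t) = 12t^2 gives R(s) = 24/s^3.
e_ss = 24/K_a = 24/(32/7) = 5.25.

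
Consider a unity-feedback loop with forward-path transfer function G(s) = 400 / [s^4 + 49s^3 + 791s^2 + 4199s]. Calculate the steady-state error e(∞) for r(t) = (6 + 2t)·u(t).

20.995

Lowest-order denominator term is 4199s, so the open loop has 1 pole at the origin → type 1 system. Treating each term separately:
  • 6: tracked with zero error.
  • 2t: e_ss = 2/K_v with K_v=400/4199 → 20.995.
Total e_ss = 20.995.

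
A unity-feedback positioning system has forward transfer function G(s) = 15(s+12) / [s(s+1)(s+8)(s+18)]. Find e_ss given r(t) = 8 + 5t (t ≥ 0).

One free integrator in G(s): this is a type 1 system. Taking each input component in turn:
  • 8: tracked with zero error.
  • 5t: e_ss = 5/K_v with K_v=1.25 → 4.
Total e_ss = 4.

4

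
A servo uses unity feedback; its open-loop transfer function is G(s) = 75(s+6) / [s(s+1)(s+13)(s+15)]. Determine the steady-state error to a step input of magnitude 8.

0

One free integrator in G(s): this is a type 1 system.
A type-1 system has K_p = ∞, so it tracks a step input with zero steady-state error.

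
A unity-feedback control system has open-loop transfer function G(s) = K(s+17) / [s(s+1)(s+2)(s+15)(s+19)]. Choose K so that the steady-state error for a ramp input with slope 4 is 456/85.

25

G(s) has one factor of s in the denominator, so the system is type 1.
K_v = lim_{s→0} s·G(s) = K·17 / (1·2·15·19) = (17/570)·K.
e_ss = 4/K_v = 456/85 ⇒ K_v = 85/114 ⇒ K = (85/114)/(17/570) = 25.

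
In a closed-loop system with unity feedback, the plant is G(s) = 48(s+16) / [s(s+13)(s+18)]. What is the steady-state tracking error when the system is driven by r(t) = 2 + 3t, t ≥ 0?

System type = 1 (one pole at s=0). Taking each input component in turn:
  • 2: tracked with zero error.
  • 3t: e_ss = 3/K_v with K_v=128/39 → 117/128.
Total e_ss = 117/128.

117/128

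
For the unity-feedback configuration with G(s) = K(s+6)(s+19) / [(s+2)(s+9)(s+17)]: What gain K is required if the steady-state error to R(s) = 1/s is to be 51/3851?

G(s) has no factors of s in the denominator, so the system is type 0.
K_p = lim_{s→0} G(s) = K·6·19 / (2·9·17) = (19/51)·K.
e_ss = 1/(1 + K_p) = 51/3851 ⇒ 1 + (19/51)·K = 3851/51 ⇒ K = 200.

200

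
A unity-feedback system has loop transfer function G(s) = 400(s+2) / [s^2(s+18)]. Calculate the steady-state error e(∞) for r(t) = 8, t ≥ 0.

0

System type = 2 (two poles at s=0).
A type-2 system has K_p = ∞, so it tracks a step input with zero steady-state error.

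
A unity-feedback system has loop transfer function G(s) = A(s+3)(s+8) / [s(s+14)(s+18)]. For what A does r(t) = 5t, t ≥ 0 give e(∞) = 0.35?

150

The open loop has one pole at the origin → type 1 system.
K_v = lim_{s→0} s·G(s) = A·3·8 / (14·18) = (2/21)·A.
e_ss = 5/K_v = 0.35 ⇒ K_v = 100/7 ⇒ A = (100/7)/(2/21) = 150.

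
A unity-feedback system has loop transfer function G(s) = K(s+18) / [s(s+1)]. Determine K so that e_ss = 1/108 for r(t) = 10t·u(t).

60

System type = 1 (one pole at s=0).
K_v = lim_{s→0} s·G(s) = K·18 / (1) = 18·K.
e_ss = 10/K_v = 1/108 ⇒ K_v = 1080 ⇒ K = 1080/18 = 60.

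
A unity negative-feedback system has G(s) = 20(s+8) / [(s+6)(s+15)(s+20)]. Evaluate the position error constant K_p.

System type = 0 (no poles at s=0).
K_p = lim_{s→0} G(s) = 20·8 / (6·15·20) = 4/45.

4/45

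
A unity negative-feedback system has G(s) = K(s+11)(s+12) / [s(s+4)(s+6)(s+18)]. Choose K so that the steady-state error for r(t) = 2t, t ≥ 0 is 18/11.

The open loop has one pole at the origin → type 1 system.
K_v = lim_{s→0} s·G(s) = K·11·12 / (4·6·18) = (11/36)·K.
e_ss = 2/K_v = 18/11 ⇒ K_v = 11/9 ⇒ K = (11/9)/(11/36) = 4.

4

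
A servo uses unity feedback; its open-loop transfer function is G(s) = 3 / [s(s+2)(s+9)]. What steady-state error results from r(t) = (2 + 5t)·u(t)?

One free integrator in G(s): this is a type 1 system. Taking each input component in turn:
  • 2: tracked with zero error.
  • 5t: e_ss = 5/K_v with K_v=1/6 → 30.
Total e_ss = 30.

30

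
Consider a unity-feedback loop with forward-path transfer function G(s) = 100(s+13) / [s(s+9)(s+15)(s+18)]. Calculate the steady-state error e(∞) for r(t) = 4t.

One free integrator in G(s): this is a type 1 system.
K_v = lim_{s→0} s·G(s) = 100·13 / (9·15·18) = 130/243.
e_ss = 4/K_v = 4/(130/243) = 486/65.

486/65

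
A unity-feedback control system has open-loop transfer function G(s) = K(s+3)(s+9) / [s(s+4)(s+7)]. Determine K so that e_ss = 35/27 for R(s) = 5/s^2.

4

G(s) has one factor of s in the denominator, so the system is type 1.
K_v = lim_{s→0} s·G(s) = K·3·9 / (4·7) = (27/28)·K.
e_ss = 5/K_v = 35/27 ⇒ K_v = 27/7 ⇒ K = (27/7)/(27/28) = 4.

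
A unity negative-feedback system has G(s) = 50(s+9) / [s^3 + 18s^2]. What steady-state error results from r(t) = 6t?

0

Lowest-order denominator term is 18s^2, so the open loop has 2 poles at the origin → type 2 system.
K_v = ∞ for a type-2 system; e_ss to a ramp is zero.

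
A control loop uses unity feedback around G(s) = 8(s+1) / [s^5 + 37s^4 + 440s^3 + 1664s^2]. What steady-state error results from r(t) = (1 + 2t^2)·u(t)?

832

Lowest-order denominator term is 1664s^2, so the open loop has 2 poles at the origin → type 2 system. Taking each input component in turn:
  • 1: tracked with zero error.
  • 2t^2: e_ss = 4/K_a with K_a=1/208 → 832.
Total e_ss = 832.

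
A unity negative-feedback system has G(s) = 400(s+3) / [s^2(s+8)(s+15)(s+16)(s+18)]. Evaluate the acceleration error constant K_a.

The open loop has two poles at the origin → type 2 system.
K_a = lim_{s→0} s^2·G(s) = 400·3 / (8·15·16·18) = 5/144.

5/144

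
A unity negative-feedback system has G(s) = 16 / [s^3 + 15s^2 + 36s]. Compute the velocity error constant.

The denominator has no term below 36s — 1 pole at s=0, type 1.
K_v = lim_{s→0} s·G(s) = 16 / 36 = 4/9.

4/9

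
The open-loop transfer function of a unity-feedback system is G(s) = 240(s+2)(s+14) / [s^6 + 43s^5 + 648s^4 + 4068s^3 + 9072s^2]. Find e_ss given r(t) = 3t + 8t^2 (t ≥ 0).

Lowest-order denominator term is 9072s^2, so the open loop has 2 poles at the origin → type 2 system. Treating each term separately:
  • 3t: tracked with zero error.
  • 8t^2: e_ss = 16/K_a with K_a=20/27 → 21.6.
Total e_ss = 21.6.

21.6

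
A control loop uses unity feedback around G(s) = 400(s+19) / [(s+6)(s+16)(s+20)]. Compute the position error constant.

95/24

System type = 0 (no poles at s=0).
K_p = lim_{s→0} G(s) = 400·19 / (6·16·20) = 95/24.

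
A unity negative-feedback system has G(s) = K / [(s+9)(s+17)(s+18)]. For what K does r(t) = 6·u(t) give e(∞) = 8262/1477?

200

No free integrators in G(s): this is a type 0 system.
K_p = lim_{s→0} G(s) = K / (9·17·18) = (1/2754)·K.
e_ss = 6/(1 + K_p) = 8262/1477 ⇒ 1 + (1/2754)·K = 1477/1377 ⇒ K = 200.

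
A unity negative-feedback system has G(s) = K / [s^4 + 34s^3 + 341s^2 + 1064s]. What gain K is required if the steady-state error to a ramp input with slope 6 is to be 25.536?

Factoring s from the denominator leaves a polynomial with constant term 1064, so the system is type 1.
K_v = lim_{s→0} s·G(s) = K / 1064 = (1/1064)·K.
e_ss = 6/K_v = 25.536 ⇒ K_v = 125/532 ⇒ K = (125/532)/(1/1064) = 250.

250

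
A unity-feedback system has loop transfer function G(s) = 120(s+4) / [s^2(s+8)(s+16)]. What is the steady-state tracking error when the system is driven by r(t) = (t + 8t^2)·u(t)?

64/15

G(s) has two factors of s in the denominator, so the system is type 2. Treating each term separately:
  • t: tracked with zero error.
  • 8t^2: e_ss = 16/K_a with K_a=3.75 → 64/15.
Total e_ss = 64/15.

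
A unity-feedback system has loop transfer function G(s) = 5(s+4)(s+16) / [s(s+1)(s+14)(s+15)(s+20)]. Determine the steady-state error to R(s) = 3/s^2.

39.375

G(s) has one factor of s in the denominator, so the system is type 1.
K_v = lim_{s→0} s·G(s) = 5·4·16 / (1·14·15·20) = 8/105.
e_ss = 3/K_v = 3/(8/105) = 39.375.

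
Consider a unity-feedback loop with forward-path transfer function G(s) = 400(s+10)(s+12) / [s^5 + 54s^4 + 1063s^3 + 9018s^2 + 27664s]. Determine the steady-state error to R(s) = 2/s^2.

1729/1500

The denominator has no term below 27664s — 1 pole at s=0, type 1.
K_v = lim_{s→0} s·G(s) = 400·10·12 / 27664 = 3000/1729.
e_ss = 2/K_v = 2/(3000/1729) = 1729/1500.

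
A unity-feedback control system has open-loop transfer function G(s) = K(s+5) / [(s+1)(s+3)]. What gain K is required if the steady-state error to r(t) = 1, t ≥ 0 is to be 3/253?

No free integrators in G(s): this is a type 0 system.
K_p = lim_{s→0} G(s) = K·5 / (1·3) = (5/3)·K.
e_ss = 1/(1 + K_p) = 3/253 ⇒ 1 + (5/3)·K = 253/3 ⇒ K = 50.

50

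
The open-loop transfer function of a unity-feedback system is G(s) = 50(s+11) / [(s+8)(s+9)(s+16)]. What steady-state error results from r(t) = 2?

1152/851

System type = 0 (no poles at s=0).
K_p = lim_{s→0} G(s) = 50·11 / (8·9·16) = 275/576.
e_ss = 2/(1 + K_p) = 2/(851/576) = 1152/851.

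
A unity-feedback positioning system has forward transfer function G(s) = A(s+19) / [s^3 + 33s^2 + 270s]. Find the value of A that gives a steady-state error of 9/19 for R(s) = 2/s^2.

60

Factoring s from the denominator leaves a polynomial with constant term 270, so the system is type 1.
K_v = lim_{s→0} s·G(s) = A·19 / 270 = (19/270)·A.
e_ss = 2/K_v = 9/19 ⇒ K_v = 38/9 ⇒ A = (38/9)/(19/270) = 60.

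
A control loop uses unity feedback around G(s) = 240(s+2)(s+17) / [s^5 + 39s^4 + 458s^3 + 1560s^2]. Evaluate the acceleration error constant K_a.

Factoring s^2 from the denominator leaves a polynomial with constant term 1560, so the system is type 2.
K_a = lim_{s→0} s^2·G(s) = 240·2·17 / 1560 = 68/13.

68/13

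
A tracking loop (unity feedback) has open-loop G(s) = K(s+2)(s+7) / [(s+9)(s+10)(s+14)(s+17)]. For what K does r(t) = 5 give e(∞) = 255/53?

No free integrators in G(s): this is a type 0 system.
K_p = lim_{s→0} G(s) = K·2·7 / (9·10·14·17) = (1/1530)·K.
e_ss = 5/(1 + K_p) = 255/53 ⇒ 1 + (1/1530)·K = 53/51 ⇒ K = 60.

60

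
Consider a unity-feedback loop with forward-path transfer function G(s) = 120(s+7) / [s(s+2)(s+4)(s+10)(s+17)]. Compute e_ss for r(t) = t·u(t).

G(s) has one factor of s in the denominator, so the system is type 1.
K_v = lim_{s→0} s·G(s) = 120·7 / (2·4·10·17) = 21/34.
e_ss = 1/K_v = 1/(21/34) = 34/21.

34/21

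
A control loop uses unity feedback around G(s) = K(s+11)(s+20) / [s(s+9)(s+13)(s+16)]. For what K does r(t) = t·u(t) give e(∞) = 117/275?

20

G(s) has one factor of s in the denominator, so the system is type 1.
K_v = lim_{s→0} s·G(s) = K·11·20 / (9·13·16) = (55/468)·K.
e_ss = 1/K_v = 117/275 ⇒ K_v = 275/117 ⇒ K = (275/117)/(55/468) = 20.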